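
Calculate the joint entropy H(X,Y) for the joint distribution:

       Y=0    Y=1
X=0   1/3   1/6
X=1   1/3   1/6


H(X,Y) = -Σ p(x,y) log₂ p(x,y)
  p(0,0)=1/3: -0.3333 × log₂(0.3333) = 0.5283
  p(0,1)=1/6: -0.1667 × log₂(0.1667) = 0.4308
  p(1,0)=1/3: -0.3333 × log₂(0.3333) = 0.5283
  p(1,1)=1/6: -0.1667 × log₂(0.1667) = 0.4308
H(X,Y) = 1.9183 bits


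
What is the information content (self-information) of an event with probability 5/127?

Information content I(x) = -log₂(p(x))
I = -log₂(5/127) = -log₂(0.0394)
I = 4.6668 bits


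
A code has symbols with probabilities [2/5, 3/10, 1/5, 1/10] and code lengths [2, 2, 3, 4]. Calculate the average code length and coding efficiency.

Average length L = Σ p_i × l_i = 2.4000 bits
Entropy H = 1.8464 bits
Efficiency η = H/L × 100% = 76.93%


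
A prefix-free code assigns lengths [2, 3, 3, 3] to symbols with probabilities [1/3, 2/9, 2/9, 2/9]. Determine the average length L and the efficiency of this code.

Average length L = Σ p_i × l_i = 2.6667 bits
Entropy H = 1.9749 bits
Efficiency η = H/L × 100% = 74.06%


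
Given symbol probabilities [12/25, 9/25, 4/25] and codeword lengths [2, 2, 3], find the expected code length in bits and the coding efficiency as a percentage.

Average length L = Σ p_i × l_i = 2.1600 bits
Entropy H = 1.4619 bits
Efficiency η = H/L × 100% = 67.68%


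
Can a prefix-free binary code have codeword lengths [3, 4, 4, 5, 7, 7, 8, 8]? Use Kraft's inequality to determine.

Kraft inequality: Σ 2^(-l_i) ≤ 1 for prefix-free code
Calculating: 2^(-3) + 2^(-4) + 2^(-4) + 2^(-5) + 2^(-7) + 2^(-7) + 2^(-8) + 2^(-8)
= 0.125 + 0.0625 + 0.0625 + 0.03125 + 0.0078125 + 0.0078125 + 0.00390625 + 0.00390625
= 0.3047
Since 0.3047 ≤ 1, prefix-free code exists


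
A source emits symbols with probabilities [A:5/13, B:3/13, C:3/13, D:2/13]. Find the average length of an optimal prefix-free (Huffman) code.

Huffman tree construction:
Combine smallest probabilities repeatedly
Resulting codes:
  A: 11 (length 2)
  B: 01 (length 2)
  C: 10 (length 2)
  D: 00 (length 2)
Average length = Σ p(s) × length(s) = 2.0000 bits


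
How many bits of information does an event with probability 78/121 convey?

Information content I(x) = -log₂(p(x))
I = -log₂(78/121) = -log₂(0.6446)
I = 0.6335 bits


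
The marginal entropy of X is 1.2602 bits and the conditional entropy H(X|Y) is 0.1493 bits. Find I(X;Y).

I(X;Y) = H(X) - H(X|Y)
I(X;Y) = 1.2602 - 0.1493 = 1.1109 bits


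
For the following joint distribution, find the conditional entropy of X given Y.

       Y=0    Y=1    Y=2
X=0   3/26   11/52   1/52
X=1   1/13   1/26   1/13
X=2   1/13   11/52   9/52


H(X|Y) = Σ_y p(y) H(X|Y=y)
  p(Y=0) = 7/26, H(X|Y=0) = 1.5567
  p(Y=1) = 6/13, H(X|Y=1) = 1.3305
  p(Y=2) = 7/26, H(X|Y=2) = 1.1981
H(X|Y) = 0.2692×1.5567 + 0.4615×1.3305 + 0.2692×1.1981 = 1.3557 bits


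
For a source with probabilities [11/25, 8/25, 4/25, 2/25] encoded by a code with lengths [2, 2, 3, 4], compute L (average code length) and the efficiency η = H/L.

Average length L = Σ p_i × l_i = 2.3200 bits
Entropy H = 1.7617 bits
Efficiency η = H/L × 100% = 75.94%


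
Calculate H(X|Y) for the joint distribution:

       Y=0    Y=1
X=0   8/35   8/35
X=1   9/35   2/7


H(X|Y) = Σ_y p(y) H(X|Y=y)
  p(Y=0) = 17/35, H(X|Y=0) = 0.9975
  p(Y=1) = 18/35, H(X|Y=1) = 0.9911
H(X|Y) = 0.4857×0.9975 + 0.5143×0.9911 = 0.9942 bits


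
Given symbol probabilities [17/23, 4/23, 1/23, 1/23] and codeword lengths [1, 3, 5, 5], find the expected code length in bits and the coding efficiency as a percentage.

Average length L = Σ p_i × l_i = 1.6957 bits
Entropy H = 1.1546 bits
Efficiency η = H/L × 100% = 68.09%


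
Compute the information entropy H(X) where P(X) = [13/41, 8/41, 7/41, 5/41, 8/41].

H(X) = -Σ p(x) log₂ p(x)
  -13/41 × log₂(13/41) = 0.5254
  -8/41 × log₂(8/41) = 0.4600
  -7/41 × log₂(7/41) = 0.4354
  -5/41 × log₂(5/41) = 0.3702
  -8/41 × log₂(8/41) = 0.4600
H(X) = 2.2510 bits


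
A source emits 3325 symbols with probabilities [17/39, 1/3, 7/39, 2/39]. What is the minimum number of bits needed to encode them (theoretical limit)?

Entropy H = 1.7150 bits/symbol
Minimum bits = H × n = 1.7150 × 3325
= 5702.51 bits


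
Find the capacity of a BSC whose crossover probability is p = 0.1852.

For BSC with error probability p:
C = 1 - H(p) where H(p) is binary entropy
H(0.1852) = -0.1852 × log₂(0.1852) - 0.8148 × log₂(0.8148)
H(p) = 0.6913
C = 1 - 0.6913 = 0.3087 bits/use


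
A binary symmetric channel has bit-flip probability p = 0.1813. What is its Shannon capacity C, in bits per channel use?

For BSC with error probability p:
C = 1 - H(p) where H(p) is binary entropy
H(0.1813) = -0.1813 × log₂(0.1813) - 0.8187 × log₂(0.8187)
H(p) = 0.6829
C = 1 - 0.6829 = 0.3171 bits/use


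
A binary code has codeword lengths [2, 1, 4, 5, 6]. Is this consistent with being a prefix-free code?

Kraft inequality: Σ 2^(-l_i) ≤ 1 for prefix-free code
Calculating: 2^(-2) + 2^(-1) + 2^(-4) + 2^(-5) + 2^(-6)
= 0.25 + 0.5 + 0.0625 + 0.03125 + 0.015625
= 0.8594
Since 0.8594 ≤ 1, prefix-free code exists


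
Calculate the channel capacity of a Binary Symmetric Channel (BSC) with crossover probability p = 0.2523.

For BSC with error probability p:
C = 1 - H(p) where H(p) is binary entropy
H(0.2523) = -0.2523 × log₂(0.2523) - 0.7477 × log₂(0.7477)
H(p) = 0.8149
C = 1 - 0.8149 = 0.1851 bits/use


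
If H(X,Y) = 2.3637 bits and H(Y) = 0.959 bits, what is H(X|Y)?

Chain rule: H(X,Y) = H(X|Y) + H(Y)
H(X|Y) = H(X,Y) - H(Y) = 2.3637 - 0.959 = 1.4047 bits


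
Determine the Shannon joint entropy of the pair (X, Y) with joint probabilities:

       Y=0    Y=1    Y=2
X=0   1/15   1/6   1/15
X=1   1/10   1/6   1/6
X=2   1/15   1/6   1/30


H(X,Y) = -Σ p(x,y) log₂ p(x,y)
  p(0,0)=1/15: -0.0667 × log₂(0.0667) = 0.2605
  p(0,1)=1/6: -0.1667 × log₂(0.1667) = 0.4308
  p(0,2)=1/15: -0.0667 × log₂(0.0667) = 0.2605
  p(1,0)=1/10: -0.1000 × log₂(0.1000) = 0.3322
  p(1,1)=1/6: -0.1667 × log₂(0.1667) = 0.4308
  p(1,2)=1/6: -0.1667 × log₂(0.1667) = 0.4308
  p(2,0)=1/15: -0.0667 × log₂(0.0667) = 0.2605
  p(2,1)=1/6: -0.1667 × log₂(0.1667) = 0.4308
  p(2,2)=1/30: -0.0333 × log₂(0.0333) = 0.1636
H(X,Y) = 3.0004 bits


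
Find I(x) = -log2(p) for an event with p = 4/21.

Information content I(x) = -log₂(p(x))
I = -log₂(4/21) = -log₂(0.1905)
I = 2.3923 bits


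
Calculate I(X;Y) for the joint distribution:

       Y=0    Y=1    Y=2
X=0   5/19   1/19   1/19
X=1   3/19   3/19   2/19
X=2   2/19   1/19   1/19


H(X) = 1.5294, H(Y) = 1.4675, H(X,Y) = 2.9259
I(X;Y) = H(X) + H(Y) - H(X,Y) = 0.0710 bits


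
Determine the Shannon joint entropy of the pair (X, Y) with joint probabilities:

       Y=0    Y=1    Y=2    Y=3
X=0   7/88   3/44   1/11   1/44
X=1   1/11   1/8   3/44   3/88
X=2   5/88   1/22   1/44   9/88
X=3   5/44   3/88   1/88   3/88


H(X,Y) = -Σ p(x,y) log₂ p(x,y)
  p(0,0)=7/88: -0.0795 × log₂(0.0795) = 0.2905
  p(0,1)=3/44: -0.0682 × log₂(0.0682) = 0.2642
  p(0,2)=1/11: -0.0909 × log₂(0.0909) = 0.3145
  p(0,3)=1/44: -0.0227 × log₂(0.0227) = 0.1241
  p(1,0)=1/11: -0.0909 × log₂(0.0909) = 0.3145
  p(1,1)=1/8: -0.1250 × log₂(0.1250) = 0.3750
  p(1,2)=3/44: -0.0682 × log₂(0.0682) = 0.2642
  p(1,3)=3/88: -0.0341 × log₂(0.0341) = 0.1662
  p(2,0)=5/88: -0.0568 × log₂(0.0568) = 0.2351
  p(2,1)=1/22: -0.0455 × log₂(0.0455) = 0.2027
  p(2,2)=1/44: -0.0227 × log₂(0.0227) = 0.1241
  p(2,3)=9/88: -0.1023 × log₂(0.1023) = 0.3364
  p(3,0)=5/44: -0.1136 × log₂(0.1136) = 0.3565
  p(3,1)=3/88: -0.0341 × log₂(0.0341) = 0.1662
  p(3,2)=1/88: -0.0114 × log₂(0.0114) = 0.0734
  p(3,3)=3/88: -0.0341 × log₂(0.0341) = 0.1662
H(X,Y) = 3.7737 bits


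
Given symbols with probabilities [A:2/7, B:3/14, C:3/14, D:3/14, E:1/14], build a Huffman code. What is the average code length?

Huffman tree construction:
Combine smallest probabilities repeatedly
Resulting codes:
  A: 10 (length 2)
  B: 111 (length 3)
  C: 00 (length 2)
  D: 01 (length 2)
  E: 110 (length 3)
Average length = Σ p(s) × length(s) = 2.2857 bits


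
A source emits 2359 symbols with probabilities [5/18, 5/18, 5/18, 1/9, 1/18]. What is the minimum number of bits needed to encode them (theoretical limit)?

Entropy H = 2.1239 bits/symbol
Minimum bits = H × n = 2.1239 × 2359
= 5010.22 bits


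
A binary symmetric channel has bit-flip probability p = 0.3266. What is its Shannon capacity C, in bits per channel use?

For BSC with error probability p:
C = 1 - H(p) where H(p) is binary entropy
H(0.3266) = -0.3266 × log₂(0.3266) - 0.6734 × log₂(0.6734)
H(p) = 0.9114
C = 1 - 0.9114 = 0.0886 bits/use


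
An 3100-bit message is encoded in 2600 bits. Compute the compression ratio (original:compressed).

Compression ratio = Original / Compressed
= 3100 / 2600 = 1.19:1


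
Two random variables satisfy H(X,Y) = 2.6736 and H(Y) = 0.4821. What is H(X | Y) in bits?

Chain rule: H(X,Y) = H(X|Y) + H(Y)
H(X|Y) = H(X,Y) - H(Y) = 2.6736 - 0.4821 = 2.1915 bits


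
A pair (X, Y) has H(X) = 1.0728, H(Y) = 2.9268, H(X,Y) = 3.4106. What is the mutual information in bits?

I(X;Y) = H(X) + H(Y) - H(X,Y)
I(X;Y) = 1.0728 + 2.9268 - 3.4106 = 0.589 bits


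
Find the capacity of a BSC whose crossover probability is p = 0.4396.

For BSC with error probability p:
C = 1 - H(p) where H(p) is binary entropy
H(0.4396) = -0.4396 × log₂(0.4396) - 0.5604 × log₂(0.5604)
H(p) = 0.9894
C = 1 - 0.9894 = 0.0106 bits/use


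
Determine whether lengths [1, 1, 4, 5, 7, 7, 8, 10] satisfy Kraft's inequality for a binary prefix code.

Kraft inequality: Σ 2^(-l_i) ≤ 1 for prefix-free code
Calculating: 2^(-1) + 2^(-1) + 2^(-4) + 2^(-5) + 2^(-7) + 2^(-7) + 2^(-8) + 2^(-10)
= 0.5 + 0.5 + 0.0625 + 0.03125 + 0.0078125 + 0.0078125 + 0.00390625 + 0.0009765625
= 1.1143
Since 1.1143 > 1, prefix-free code does not exist


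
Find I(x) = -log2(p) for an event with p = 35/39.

Information content I(x) = -log₂(p(x))
I = -log₂(35/39) = -log₂(0.8974)
I = 0.1561 bits


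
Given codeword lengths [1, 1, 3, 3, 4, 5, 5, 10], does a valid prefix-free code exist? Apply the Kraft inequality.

Kraft inequality: Σ 2^(-l_i) ≤ 1 for prefix-free code
Calculating: 2^(-1) + 2^(-1) + 2^(-3) + 2^(-3) + 2^(-4) + 2^(-5) + 2^(-5) + 2^(-10)
= 0.5 + 0.5 + 0.125 + 0.125 + 0.0625 + 0.03125 + 0.03125 + 0.0009765625
= 1.3760
Since 1.3760 > 1, prefix-free code does not exist


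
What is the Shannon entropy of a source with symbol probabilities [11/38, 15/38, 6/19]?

H(X) = -Σ p(x) log₂ p(x)
  -11/38 × log₂(11/38) = 0.5177
  -15/38 × log₂(15/38) = 0.5294
  -6/19 × log₂(6/19) = 0.5251
H(X) = 1.5722 bits


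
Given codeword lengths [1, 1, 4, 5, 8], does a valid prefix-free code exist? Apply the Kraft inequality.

Kraft inequality: Σ 2^(-l_i) ≤ 1 for prefix-free code
Calculating: 2^(-1) + 2^(-1) + 2^(-4) + 2^(-5) + 2^(-8)
= 0.5 + 0.5 + 0.0625 + 0.03125 + 0.00390625
= 1.0977
Since 1.0977 > 1, prefix-free code does not exist


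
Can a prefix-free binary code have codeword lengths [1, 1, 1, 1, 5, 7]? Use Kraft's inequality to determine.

Kraft inequality: Σ 2^(-l_i) ≤ 1 for prefix-free code
Calculating: 2^(-1) + 2^(-1) + 2^(-1) + 2^(-1) + 2^(-5) + 2^(-7)
= 0.5 + 0.5 + 0.5 + 0.5 + 0.03125 + 0.0078125
= 2.0391
Since 2.0391 > 1, prefix-free code does not exist


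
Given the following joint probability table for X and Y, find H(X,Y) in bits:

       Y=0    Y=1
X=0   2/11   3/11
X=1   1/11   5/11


H(X,Y) = -Σ p(x,y) log₂ p(x,y)
  p(0,0)=2/11: -0.1818 × log₂(0.1818) = 0.4472
  p(0,1)=3/11: -0.2727 × log₂(0.2727) = 0.5112
  p(1,0)=1/11: -0.0909 × log₂(0.0909) = 0.3145
  p(1,1)=5/11: -0.4545 × log₂(0.4545) = 0.5170
H(X,Y) = 1.7899 bits


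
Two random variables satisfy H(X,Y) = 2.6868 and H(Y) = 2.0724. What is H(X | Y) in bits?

Chain rule: H(X,Y) = H(X|Y) + H(Y)
H(X|Y) = H(X,Y) - H(Y) = 2.6868 - 2.0724 = 0.6144 bits


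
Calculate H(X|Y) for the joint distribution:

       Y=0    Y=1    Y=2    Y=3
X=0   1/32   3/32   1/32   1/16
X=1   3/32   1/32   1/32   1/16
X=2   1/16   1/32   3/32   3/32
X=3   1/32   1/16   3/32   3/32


H(X|Y) = Σ_y p(y) H(X|Y=y)
  p(Y=0) = 7/32, H(X|Y=0) = 1.8424
  p(Y=1) = 7/32, H(X|Y=1) = 1.8424
  p(Y=2) = 1/4, H(X|Y=2) = 1.8113
  p(Y=3) = 5/16, H(X|Y=3) = 1.9710
H(X|Y) = 0.2188×1.8424 + 0.2188×1.8424 + 0.2500×1.8113 + 0.3125×1.9710 = 1.8748 bits


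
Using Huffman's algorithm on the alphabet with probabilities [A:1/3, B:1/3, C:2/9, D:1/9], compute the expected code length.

Huffman tree construction:
Combine smallest probabilities repeatedly
Resulting codes:
  A: 10 (length 2)
  B: 11 (length 2)
  C: 01 (length 2)
  D: 00 (length 2)
Average length = Σ p(s) × length(s) = 2.0000 bits


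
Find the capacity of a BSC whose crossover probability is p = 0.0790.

For BSC with error probability p:
C = 1 - H(p) where H(p) is binary entropy
H(0.0790) = -0.0790 × log₂(0.0790) - 0.9210 × log₂(0.9210)
H(p) = 0.3986
C = 1 - 0.3986 = 0.6014 bits/use


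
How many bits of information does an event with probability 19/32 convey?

Information content I(x) = -log₂(p(x))
I = -log₂(19/32) = -log₂(0.5938)
I = 0.7521 bits


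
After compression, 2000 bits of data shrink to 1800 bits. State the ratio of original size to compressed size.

Compression ratio = Original / Compressed
= 2000 / 1800 = 1.11:1


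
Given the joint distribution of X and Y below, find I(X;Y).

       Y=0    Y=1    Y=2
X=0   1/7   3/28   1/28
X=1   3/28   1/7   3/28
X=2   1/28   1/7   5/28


H(X) = 1.5774, H(Y) = 1.5722, H(X,Y) = 3.0261
I(X;Y) = H(X) + H(Y) - H(X,Y) = 0.1235 bits


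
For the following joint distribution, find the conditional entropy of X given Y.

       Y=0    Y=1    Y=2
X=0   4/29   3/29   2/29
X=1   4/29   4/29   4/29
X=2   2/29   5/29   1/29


H(X|Y) = Σ_y p(y) H(X|Y=y)
  p(Y=0) = 10/29, H(X|Y=0) = 1.5219
  p(Y=1) = 12/29, H(X|Y=1) = 1.5546
  p(Y=2) = 7/29, H(X|Y=2) = 1.3788
H(X|Y) = 0.3448×1.5219 + 0.4138×1.5546 + 0.2414×1.3788 = 1.5009 bits


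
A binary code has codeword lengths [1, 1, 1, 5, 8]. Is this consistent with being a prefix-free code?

Kraft inequality: Σ 2^(-l_i) ≤ 1 for prefix-free code
Calculating: 2^(-1) + 2^(-1) + 2^(-1) + 2^(-5) + 2^(-8)
= 0.5 + 0.5 + 0.5 + 0.03125 + 0.00390625
= 1.5352
Since 1.5352 > 1, prefix-free code does not exist


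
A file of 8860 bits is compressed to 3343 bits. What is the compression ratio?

Compression ratio = Original / Compressed
= 8860 / 3343 = 2.65:1


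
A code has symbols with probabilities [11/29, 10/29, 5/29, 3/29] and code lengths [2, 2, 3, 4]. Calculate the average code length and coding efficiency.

Average length L = Σ p_i × l_i = 2.3793 bits
Entropy H = 1.8360 bits
Efficiency η = H/L × 100% = 77.17%


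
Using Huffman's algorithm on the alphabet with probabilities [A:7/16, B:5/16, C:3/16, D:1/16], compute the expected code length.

Huffman tree construction:
Combine smallest probabilities repeatedly
Resulting codes:
  A: 0 (length 1)
  B: 11 (length 2)
  C: 101 (length 3)
  D: 100 (length 3)
Average length = Σ p(s) × length(s) = 1.8125 bits


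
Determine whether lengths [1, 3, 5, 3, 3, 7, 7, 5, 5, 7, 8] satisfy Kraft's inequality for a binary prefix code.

Kraft inequality: Σ 2^(-l_i) ≤ 1 for prefix-free code
Calculating: 2^(-1) + 2^(-3) + 2^(-5) + 2^(-3) + 2^(-3) + 2^(-7) + 2^(-7) + 2^(-5) + 2^(-5) + 2^(-7) + 2^(-8)
= 0.5 + 0.125 + 0.03125 + 0.125 + 0.125 + 0.0078125 + 0.0078125 + 0.03125 + 0.03125 + 0.0078125 + 0.00390625
= 0.9961
Since 0.9961 ≤ 1, prefix-free code exists


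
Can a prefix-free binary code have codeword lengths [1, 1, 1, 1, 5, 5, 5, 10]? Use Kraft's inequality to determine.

Kraft inequality: Σ 2^(-l_i) ≤ 1 for prefix-free code
Calculating: 2^(-1) + 2^(-1) + 2^(-1) + 2^(-1) + 2^(-5) + 2^(-5) + 2^(-5) + 2^(-10)
= 0.5 + 0.5 + 0.5 + 0.5 + 0.03125 + 0.03125 + 0.03125 + 0.0009765625
= 2.0947
Since 2.0947 > 1, prefix-free code does not exist


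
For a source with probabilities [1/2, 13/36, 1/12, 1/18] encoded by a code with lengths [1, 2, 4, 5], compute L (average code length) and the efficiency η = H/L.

Average length L = Σ p_i × l_i = 1.8333 bits
Entropy H = 1.5611 bits
Efficiency η = H/L × 100% = 85.15%


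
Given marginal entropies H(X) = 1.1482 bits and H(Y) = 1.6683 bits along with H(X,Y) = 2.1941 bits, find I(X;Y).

I(X;Y) = H(X) + H(Y) - H(X,Y)
I(X;Y) = 1.1482 + 1.6683 - 2.1941 = 0.6224 bits


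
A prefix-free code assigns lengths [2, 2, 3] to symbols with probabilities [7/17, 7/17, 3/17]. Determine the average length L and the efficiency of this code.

Average length L = Σ p_i × l_i = 2.1765 bits
Entropy H = 1.4958 bits
Efficiency η = H/L × 100% = 68.73%


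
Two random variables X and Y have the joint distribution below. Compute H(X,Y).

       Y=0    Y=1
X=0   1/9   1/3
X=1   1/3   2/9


H(X,Y) = -Σ p(x,y) log₂ p(x,y)
  p(0,0)=1/9: -0.1111 × log₂(0.1111) = 0.3522
  p(0,1)=1/3: -0.3333 × log₂(0.3333) = 0.5283
  p(1,0)=1/3: -0.3333 × log₂(0.3333) = 0.5283
  p(1,1)=2/9: -0.2222 × log₂(0.2222) = 0.4822
H(X,Y) = 1.8911 bits


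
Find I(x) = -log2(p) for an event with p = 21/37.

Information content I(x) = -log₂(p(x))
I = -log₂(21/37) = -log₂(0.5676)
I = 0.8171 bits


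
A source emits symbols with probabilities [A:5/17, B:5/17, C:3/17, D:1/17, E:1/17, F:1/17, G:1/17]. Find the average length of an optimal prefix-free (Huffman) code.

Huffman tree construction:
Combine smallest probabilities repeatedly
Resulting codes:
  A: 10 (length 2)
  B: 11 (length 2)
  C: 00 (length 2)
  D: 0100 (length 4)
  E: 0101 (length 4)
  F: 0110 (length 4)
  G: 0111 (length 4)
Average length = Σ p(s) × length(s) = 2.4706 bits


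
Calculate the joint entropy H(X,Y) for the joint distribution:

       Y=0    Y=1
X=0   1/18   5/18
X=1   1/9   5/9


H(X,Y) = -Σ p(x,y) log₂ p(x,y)
  p(0,0)=1/18: -0.0556 × log₂(0.0556) = 0.2317
  p(0,1)=5/18: -0.2778 × log₂(0.2778) = 0.5133
  p(1,0)=1/9: -0.1111 × log₂(0.1111) = 0.3522
  p(1,1)=5/9: -0.5556 × log₂(0.5556) = 0.4711
H(X,Y) = 1.5683 bits


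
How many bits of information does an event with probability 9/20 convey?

Information content I(x) = -log₂(p(x))
I = -log₂(9/20) = -log₂(0.4500)
I = 1.1520 bits


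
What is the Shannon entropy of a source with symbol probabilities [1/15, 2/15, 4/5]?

H(X) = -Σ p(x) log₂ p(x)
  -1/15 × log₂(1/15) = 0.2605
  -2/15 × log₂(2/15) = 0.3876
  -4/5 × log₂(4/5) = 0.2575
H(X) = 0.9056 bits


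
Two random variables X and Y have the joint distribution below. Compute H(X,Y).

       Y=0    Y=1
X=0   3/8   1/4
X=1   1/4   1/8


H(X,Y) = -Σ p(x,y) log₂ p(x,y)
  p(0,0)=3/8: -0.3750 × log₂(0.3750) = 0.5306
  p(0,1)=1/4: -0.2500 × log₂(0.2500) = 0.5000
  p(1,0)=1/4: -0.2500 × log₂(0.2500) = 0.5000
  p(1,1)=1/8: -0.1250 × log₂(0.1250) = 0.3750
H(X,Y) = 1.9056 bits


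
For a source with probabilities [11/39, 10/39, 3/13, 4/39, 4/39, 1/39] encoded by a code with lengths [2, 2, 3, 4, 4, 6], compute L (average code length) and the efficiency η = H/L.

Average length L = Σ p_i × l_i = 2.7436 bits
Entropy H = 2.3161 bits
Efficiency η = H/L × 100% = 84.42%


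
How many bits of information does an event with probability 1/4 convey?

Information content I(x) = -log₂(p(x))
I = -log₂(1/4) = -log₂(0.2500)
I = 2.0000 bits


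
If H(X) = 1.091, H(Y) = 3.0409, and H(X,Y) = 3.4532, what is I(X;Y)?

I(X;Y) = H(X) + H(Y) - H(X,Y)
I(X;Y) = 1.091 + 3.0409 - 3.4532 = 0.6787 bits


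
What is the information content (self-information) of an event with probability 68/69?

Information content I(x) = -log₂(p(x))
I = -log₂(68/69) = -log₂(0.9855)
I = 0.0211 bits


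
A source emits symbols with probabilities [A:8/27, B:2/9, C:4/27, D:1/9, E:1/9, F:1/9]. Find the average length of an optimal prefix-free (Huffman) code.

Huffman tree construction:
Combine smallest probabilities repeatedly
Resulting codes:
  A: 11 (length 2)
  B: 00 (length 2)
  C: 101 (length 3)
  D: 010 (length 3)
  E: 011 (length 3)
  F: 100 (length 3)
Average length = Σ p(s) × length(s) = 2.4815 bits


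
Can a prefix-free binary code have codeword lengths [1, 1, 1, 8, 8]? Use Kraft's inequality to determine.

Kraft inequality: Σ 2^(-l_i) ≤ 1 for prefix-free code
Calculating: 2^(-1) + 2^(-1) + 2^(-1) + 2^(-8) + 2^(-8)
= 0.5 + 0.5 + 0.5 + 0.00390625 + 0.00390625
= 1.5078
Since 1.5078 > 1, prefix-free code does not exist


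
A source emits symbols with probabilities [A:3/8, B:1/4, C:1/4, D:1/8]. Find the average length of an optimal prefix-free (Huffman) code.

Huffman tree construction:
Combine smallest probabilities repeatedly
Resulting codes:
  A: 11 (length 2)
  B: 01 (length 2)
  C: 10 (length 2)
  D: 00 (length 2)
Average length = Σ p(s) × length(s) = 2.0000 bits


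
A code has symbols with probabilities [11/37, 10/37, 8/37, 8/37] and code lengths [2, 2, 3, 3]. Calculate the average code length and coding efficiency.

Average length L = Σ p_i × l_i = 2.4324 bits
Entropy H = 1.9859 bits
Efficiency η = H/L × 100% = 81.64%


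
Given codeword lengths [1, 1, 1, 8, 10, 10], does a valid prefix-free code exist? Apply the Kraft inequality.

Kraft inequality: Σ 2^(-l_i) ≤ 1 for prefix-free code
Calculating: 2^(-1) + 2^(-1) + 2^(-1) + 2^(-8) + 2^(-10) + 2^(-10)
= 0.5 + 0.5 + 0.5 + 0.00390625 + 0.0009765625 + 0.0009765625
= 1.5059
Since 1.5059 > 1, prefix-free code does not exist


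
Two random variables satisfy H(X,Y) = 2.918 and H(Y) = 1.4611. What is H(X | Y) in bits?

Chain rule: H(X,Y) = H(X|Y) + H(Y)
H(X|Y) = H(X,Y) - H(Y) = 2.918 - 1.4611 = 1.4569 bits


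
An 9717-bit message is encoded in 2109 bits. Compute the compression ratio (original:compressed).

Compression ratio = Original / Compressed
= 9717 / 2109 = 4.61:1


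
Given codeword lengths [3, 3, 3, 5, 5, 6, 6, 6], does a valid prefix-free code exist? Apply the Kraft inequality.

Kraft inequality: Σ 2^(-l_i) ≤ 1 for prefix-free code
Calculating: 2^(-3) + 2^(-3) + 2^(-3) + 2^(-5) + 2^(-5) + 2^(-6) + 2^(-6) + 2^(-6)
= 0.125 + 0.125 + 0.125 + 0.03125 + 0.03125 + 0.015625 + 0.015625 + 0.015625
= 0.4844
Since 0.4844 ≤ 1, prefix-free code exists


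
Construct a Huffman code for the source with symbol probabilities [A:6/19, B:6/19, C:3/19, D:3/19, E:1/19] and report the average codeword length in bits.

Huffman tree construction:
Combine smallest probabilities repeatedly
Resulting codes:
  A: 10 (length 2)
  B: 11 (length 2)
  C: 011 (length 3)
  D: 00 (length 2)
  E: 010 (length 3)
Average length = Σ p(s) × length(s) = 2.2105 bits


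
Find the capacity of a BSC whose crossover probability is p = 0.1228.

For BSC with error probability p:
C = 1 - H(p) where H(p) is binary entropy
H(0.1228) = -0.1228 × log₂(0.1228) - 0.8772 × log₂(0.8772)
H(p) = 0.5374
C = 1 - 0.5374 = 0.4626 bits/use


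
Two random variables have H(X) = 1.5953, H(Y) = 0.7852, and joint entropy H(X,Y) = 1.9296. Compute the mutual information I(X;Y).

I(X;Y) = H(X) + H(Y) - H(X,Y)
I(X;Y) = 1.5953 + 0.7852 - 1.9296 = 0.4509 bits


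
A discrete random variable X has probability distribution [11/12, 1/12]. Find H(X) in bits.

H(X) = -Σ p(x) log₂ p(x)
  -11/12 × log₂(11/12) = 0.1151
  -1/12 × log₂(1/12) = 0.2987
H(X) = 0.4138 bits


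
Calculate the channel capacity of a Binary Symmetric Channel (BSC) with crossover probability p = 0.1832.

For BSC with error probability p:
C = 1 - H(p) where H(p) is binary entropy
H(0.1832) = -0.1832 × log₂(0.1832) - 0.8168 × log₂(0.8168)
H(p) = 0.6870
C = 1 - 0.6870 = 0.3130 bits/use


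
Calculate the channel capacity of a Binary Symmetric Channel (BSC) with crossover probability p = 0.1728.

For BSC with error probability p:
C = 1 - H(p) where H(p) is binary entropy
H(0.1728) = -0.1728 × log₂(0.1728) - 0.8272 × log₂(0.8272)
H(p) = 0.6641
C = 1 - 0.6641 = 0.3359 bits/use


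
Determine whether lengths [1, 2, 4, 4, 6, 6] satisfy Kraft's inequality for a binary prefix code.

Kraft inequality: Σ 2^(-l_i) ≤ 1 for prefix-free code
Calculating: 2^(-1) + 2^(-2) + 2^(-4) + 2^(-4) + 2^(-6) + 2^(-6)
= 0.5 + 0.25 + 0.0625 + 0.0625 + 0.015625 + 0.015625
= 0.9062
Since 0.9062 ≤ 1, prefix-free code exists


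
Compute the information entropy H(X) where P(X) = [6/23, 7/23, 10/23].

H(X) = -Σ p(x) log₂ p(x)
  -6/23 × log₂(6/23) = 0.5057
  -7/23 × log₂(7/23) = 0.5223
  -10/23 × log₂(10/23) = 0.5224
H(X) = 1.5505 bits


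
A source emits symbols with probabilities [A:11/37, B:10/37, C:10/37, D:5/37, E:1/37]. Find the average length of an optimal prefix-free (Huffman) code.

Huffman tree construction:
Combine smallest probabilities repeatedly
Resulting codes:
  A: 11 (length 2)
  B: 01 (length 2)
  C: 10 (length 2)
  D: 001 (length 3)
  E: 000 (length 3)
Average length = Σ p(s) × length(s) = 2.1622 bits


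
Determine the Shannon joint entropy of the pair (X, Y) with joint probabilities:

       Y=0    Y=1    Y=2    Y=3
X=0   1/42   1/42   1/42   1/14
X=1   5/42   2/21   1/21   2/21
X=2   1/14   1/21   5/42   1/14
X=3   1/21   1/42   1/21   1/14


H(X,Y) = -Σ p(x,y) log₂ p(x,y)
  p(0,0)=1/42: -0.0238 × log₂(0.0238) = 0.1284
  p(0,1)=1/42: -0.0238 × log₂(0.0238) = 0.1284
  p(0,2)=1/42: -0.0238 × log₂(0.0238) = 0.1284
  p(0,3)=1/14: -0.0714 × log₂(0.0714) = 0.2720
  p(1,0)=5/42: -0.1190 × log₂(0.1190) = 0.3655
  p(1,1)=2/21: -0.0952 × log₂(0.0952) = 0.3231
  p(1,2)=1/21: -0.0476 × log₂(0.0476) = 0.2092
  p(1,3)=2/21: -0.0952 × log₂(0.0952) = 0.3231
  p(2,0)=1/14: -0.0714 × log₂(0.0714) = 0.2720
  p(2,1)=1/21: -0.0476 × log₂(0.0476) = 0.2092
  p(2,2)=5/42: -0.1190 × log₂(0.1190) = 0.3655
  p(2,3)=1/14: -0.0714 × log₂(0.0714) = 0.2720
  p(3,0)=1/21: -0.0476 × log₂(0.0476) = 0.2092
  p(3,1)=1/42: -0.0238 × log₂(0.0238) = 0.1284
  p(3,2)=1/21: -0.0476 × log₂(0.0476) = 0.2092
  p(3,3)=1/14: -0.0714 × log₂(0.0714) = 0.2720
H(X,Y) = 3.8152 bits


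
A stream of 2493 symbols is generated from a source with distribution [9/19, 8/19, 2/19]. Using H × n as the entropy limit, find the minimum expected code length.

Entropy H = 1.3780 bits/symbol
Minimum bits = H × n = 1.3780 × 2493
= 3435.26 bits


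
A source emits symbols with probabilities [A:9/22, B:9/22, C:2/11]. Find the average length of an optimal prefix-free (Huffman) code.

Huffman tree construction:
Combine smallest probabilities repeatedly
Resulting codes:
  A: 11 (length 2)
  B: 0 (length 1)
  C: 10 (length 2)
Average length = Σ p(s) × length(s) = 1.5909 bits


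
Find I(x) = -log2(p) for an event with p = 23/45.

Information content I(x) = -log₂(p(x))
I = -log₂(23/45) = -log₂(0.5111)
I = 0.9683 bits


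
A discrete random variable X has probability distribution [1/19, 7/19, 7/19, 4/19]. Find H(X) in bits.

H(X) = -Σ p(x) log₂ p(x)
  -1/19 × log₂(1/19) = 0.2236
  -7/19 × log₂(7/19) = 0.5307
  -7/19 × log₂(7/19) = 0.5307
  -4/19 × log₂(4/19) = 0.4732
H(X) = 1.7583 bits


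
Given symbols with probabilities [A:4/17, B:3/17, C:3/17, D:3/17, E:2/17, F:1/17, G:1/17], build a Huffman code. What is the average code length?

Huffman tree construction:
Combine smallest probabilities repeatedly
Resulting codes:
  A: 01 (length 2)
  B: 110 (length 3)
  C: 111 (length 3)
  D: 00 (length 2)
  E: 100 (length 3)
  F: 1010 (length 4)
  G: 1011 (length 4)
Average length = Σ p(s) × length(s) = 2.7059 bits


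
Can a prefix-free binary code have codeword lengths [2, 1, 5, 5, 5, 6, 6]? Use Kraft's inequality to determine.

Kraft inequality: Σ 2^(-l_i) ≤ 1 for prefix-free code
Calculating: 2^(-2) + 2^(-1) + 2^(-5) + 2^(-5) + 2^(-5) + 2^(-6) + 2^(-6)
= 0.25 + 0.5 + 0.03125 + 0.03125 + 0.03125 + 0.015625 + 0.015625
= 0.8750
Since 0.8750 ≤ 1, prefix-free code exists


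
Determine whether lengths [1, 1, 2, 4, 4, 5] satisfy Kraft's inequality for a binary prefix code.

Kraft inequality: Σ 2^(-l_i) ≤ 1 for prefix-free code
Calculating: 2^(-1) + 2^(-1) + 2^(-2) + 2^(-4) + 2^(-4) + 2^(-5)
= 0.5 + 0.5 + 0.25 + 0.0625 + 0.0625 + 0.03125
= 1.4062
Since 1.4062 > 1, prefix-free code does not exist


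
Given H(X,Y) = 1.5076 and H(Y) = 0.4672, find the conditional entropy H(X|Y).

Chain rule: H(X,Y) = H(X|Y) + H(Y)
H(X|Y) = H(X,Y) - H(Y) = 1.5076 - 0.4672 = 1.0404 bits


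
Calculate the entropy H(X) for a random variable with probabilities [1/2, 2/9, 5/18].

H(X) = -Σ p(x) log₂ p(x)
  -1/2 × log₂(1/2) = 0.5000
  -2/9 × log₂(2/9) = 0.4822
  -5/18 × log₂(5/18) = 0.5133
H(X) = 1.4955 bits


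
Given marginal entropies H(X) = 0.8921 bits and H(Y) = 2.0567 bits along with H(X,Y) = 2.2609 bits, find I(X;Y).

I(X;Y) = H(X) + H(Y) - H(X,Y)
I(X;Y) = 0.8921 + 2.0567 - 2.2609 = 0.6879 bits


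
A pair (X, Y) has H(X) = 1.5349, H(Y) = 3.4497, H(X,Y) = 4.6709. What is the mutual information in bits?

I(X;Y) = H(X) + H(Y) - H(X,Y)
I(X;Y) = 1.5349 + 3.4497 - 4.6709 = 0.3137 bits


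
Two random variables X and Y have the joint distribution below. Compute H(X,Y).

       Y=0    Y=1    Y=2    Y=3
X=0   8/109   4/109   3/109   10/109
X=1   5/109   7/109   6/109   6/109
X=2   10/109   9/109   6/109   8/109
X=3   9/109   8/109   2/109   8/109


H(X,Y) = -Σ p(x,y) log₂ p(x,y)
  p(0,0)=8/109: -0.0734 × log₂(0.0734) = 0.2766
  p(0,1)=4/109: -0.0367 × log₂(0.0367) = 0.1750
  p(0,2)=3/109: -0.0275 × log₂(0.0275) = 0.1427
  p(0,3)=10/109: -0.0917 × log₂(0.0917) = 0.3162
  p(1,0)=5/109: -0.0459 × log₂(0.0459) = 0.2040
  p(1,1)=7/109: -0.0642 × log₂(0.0642) = 0.2544
  p(1,2)=6/109: -0.0550 × log₂(0.0550) = 0.2303
  p(1,3)=6/109: -0.0550 × log₂(0.0550) = 0.2303
  p(2,0)=10/109: -0.0917 × log₂(0.0917) = 0.3162
  p(2,1)=9/109: -0.0826 × log₂(0.0826) = 0.2971
  p(2,2)=6/109: -0.0550 × log₂(0.0550) = 0.2303
  p(2,3)=8/109: -0.0734 × log₂(0.0734) = 0.2766
  p(3,0)=9/109: -0.0826 × log₂(0.0826) = 0.2971
  p(3,1)=8/109: -0.0734 × log₂(0.0734) = 0.2766
  p(3,2)=2/109: -0.0183 × log₂(0.0183) = 0.1058
  p(3,3)=8/109: -0.0734 × log₂(0.0734) = 0.2766
H(X,Y) = 3.9054 bits


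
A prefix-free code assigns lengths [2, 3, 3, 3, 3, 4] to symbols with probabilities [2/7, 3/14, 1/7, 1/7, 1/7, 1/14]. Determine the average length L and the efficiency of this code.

Average length L = Σ p_i × l_i = 2.7857 bits
Entropy H = 2.4677 bits
Efficiency η = H/L × 100% = 88.58%


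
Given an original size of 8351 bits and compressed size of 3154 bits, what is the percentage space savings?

Space savings = (1 - Compressed/Original) × 100%
= (1 - 3154/8351) × 100%
= 62.23%


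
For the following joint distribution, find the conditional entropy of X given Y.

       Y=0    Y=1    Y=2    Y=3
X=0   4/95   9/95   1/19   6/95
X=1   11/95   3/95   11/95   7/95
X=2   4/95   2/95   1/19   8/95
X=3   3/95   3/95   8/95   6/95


H(X|Y) = Σ_y p(y) H(X|Y=y)
  p(Y=0) = 22/95, H(X|Y=0) = 1.7863
  p(Y=1) = 17/95, H(X|Y=1) = 1.7322
  p(Y=2) = 29/95, H(X|Y=2) = 1.9175
  p(Y=3) = 27/95, H(X|Y=3) = 1.9893
H(X|Y) = 0.2316×1.7863 + 0.1789×1.7322 + 0.3053×1.9175 + 0.2842×1.9893 = 1.8744 bits


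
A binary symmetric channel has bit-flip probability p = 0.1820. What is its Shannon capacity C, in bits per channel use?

For BSC with error probability p:
C = 1 - H(p) where H(p) is binary entropy
H(0.1820) = -0.1820 × log₂(0.1820) - 0.8180 × log₂(0.8180)
H(p) = 0.6844
C = 1 - 0.6844 = 0.3156 bits/use


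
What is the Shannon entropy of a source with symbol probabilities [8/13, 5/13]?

H(X) = -Σ p(x) log₂ p(x)
  -8/13 × log₂(8/13) = 0.4310
  -5/13 × log₂(5/13) = 0.5302
H(X) = 0.9612 bits


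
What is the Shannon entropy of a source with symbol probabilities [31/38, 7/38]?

H(X) = -Σ p(x) log₂ p(x)
  -31/38 × log₂(31/38) = 0.2396
  -7/38 × log₂(7/38) = 0.4496
H(X) = 0.6892 bits


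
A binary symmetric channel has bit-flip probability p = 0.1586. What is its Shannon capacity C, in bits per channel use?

For BSC with error probability p:
C = 1 - H(p) where H(p) is binary entropy
H(0.1586) = -0.1586 × log₂(0.1586) - 0.8414 × log₂(0.8414)
H(p) = 0.6309
C = 1 - 0.6309 = 0.3691 bits/use


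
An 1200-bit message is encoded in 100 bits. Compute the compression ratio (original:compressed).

Compression ratio = Original / Compressed
= 1200 / 100 = 12.00:1


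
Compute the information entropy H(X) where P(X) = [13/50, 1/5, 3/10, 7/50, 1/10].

H(X) = -Σ p(x) log₂ p(x)
  -13/50 × log₂(13/50) = 0.5053
  -1/5 × log₂(1/5) = 0.4644
  -3/10 × log₂(3/10) = 0.5211
  -7/50 × log₂(7/50) = 0.3971
  -1/10 × log₂(1/10) = 0.3322
H(X) = 2.2201 bits


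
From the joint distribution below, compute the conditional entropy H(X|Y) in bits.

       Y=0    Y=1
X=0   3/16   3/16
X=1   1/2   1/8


H(X|Y) = Σ_y p(y) H(X|Y=y)
  p(Y=0) = 11/16, H(X|Y=0) = 0.8454
  p(Y=1) = 5/16, H(X|Y=1) = 0.9710
H(X|Y) = 0.6875×0.8454 + 0.3125×0.9710 = 0.8846 bits


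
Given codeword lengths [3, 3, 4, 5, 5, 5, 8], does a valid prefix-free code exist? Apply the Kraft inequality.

Kraft inequality: Σ 2^(-l_i) ≤ 1 for prefix-free code
Calculating: 2^(-3) + 2^(-3) + 2^(-4) + 2^(-5) + 2^(-5) + 2^(-5) + 2^(-8)
= 0.125 + 0.125 + 0.0625 + 0.03125 + 0.03125 + 0.03125 + 0.00390625
= 0.4102
Since 0.4102 ≤ 1, prefix-free code exists


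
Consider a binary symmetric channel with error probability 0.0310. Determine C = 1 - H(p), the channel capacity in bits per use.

For BSC with error probability p:
C = 1 - H(p) where H(p) is binary entropy
H(0.0310) = -0.0310 × log₂(0.0310) - 0.9690 × log₂(0.9690)
H(p) = 0.1994
C = 1 - 0.1994 = 0.8006 bits/use


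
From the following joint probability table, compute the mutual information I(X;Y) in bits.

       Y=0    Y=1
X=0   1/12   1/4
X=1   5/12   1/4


H(X) = 0.9183, H(Y) = 1.0000, H(X,Y) = 1.8250
I(X;Y) = H(X) + H(Y) - H(X,Y) = 0.0933 bits


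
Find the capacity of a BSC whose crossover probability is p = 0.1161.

For BSC with error probability p:
C = 1 - H(p) where H(p) is binary entropy
H(0.1161) = -0.1161 × log₂(0.1161) - 0.8839 × log₂(0.8839)
H(p) = 0.5180
C = 1 - 0.5180 = 0.4820 bits/use


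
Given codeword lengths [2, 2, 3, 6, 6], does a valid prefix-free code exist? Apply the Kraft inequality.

Kraft inequality: Σ 2^(-l_i) ≤ 1 for prefix-free code
Calculating: 2^(-2) + 2^(-2) + 2^(-3) + 2^(-6) + 2^(-6)
= 0.25 + 0.25 + 0.125 + 0.015625 + 0.015625
= 0.6562
Since 0.6562 ≤ 1, prefix-free code exists


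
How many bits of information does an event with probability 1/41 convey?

Information content I(x) = -log₂(p(x))
I = -log₂(1/41) = -log₂(0.0244)
I = 5.3576 bits


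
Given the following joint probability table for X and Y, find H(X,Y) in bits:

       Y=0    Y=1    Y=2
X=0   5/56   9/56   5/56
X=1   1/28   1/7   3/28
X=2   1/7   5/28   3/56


H(X,Y) = -Σ p(x,y) log₂ p(x,y)
  p(0,0)=5/56: -0.0893 × log₂(0.0893) = 0.3112
  p(0,1)=9/56: -0.1607 × log₂(0.1607) = 0.4239
  p(0,2)=5/56: -0.0893 × log₂(0.0893) = 0.3112
  p(1,0)=1/28: -0.0357 × log₂(0.0357) = 0.1717
  p(1,1)=1/7: -0.1429 × log₂(0.1429) = 0.4011
  p(1,2)=3/28: -0.1071 × log₂(0.1071) = 0.3453
  p(2,0)=1/7: -0.1429 × log₂(0.1429) = 0.4011
  p(2,1)=5/28: -0.1786 × log₂(0.1786) = 0.4438
  p(2,2)=3/56: -0.0536 × log₂(0.0536) = 0.2262
H(X,Y) = 3.0353 bits


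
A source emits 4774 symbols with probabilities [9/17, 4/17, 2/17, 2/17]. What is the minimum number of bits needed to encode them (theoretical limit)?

Entropy H = 1.7034 bits/symbol
Minimum bits = H × n = 1.7034 × 4774
= 8131.96 bits


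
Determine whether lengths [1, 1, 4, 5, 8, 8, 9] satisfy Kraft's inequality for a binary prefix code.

Kraft inequality: Σ 2^(-l_i) ≤ 1 for prefix-free code
Calculating: 2^(-1) + 2^(-1) + 2^(-4) + 2^(-5) + 2^(-8) + 2^(-8) + 2^(-9)
= 0.5 + 0.5 + 0.0625 + 0.03125 + 0.00390625 + 0.00390625 + 0.001953125
= 1.1035
Since 1.1035 > 1, prefix-free code does not exist


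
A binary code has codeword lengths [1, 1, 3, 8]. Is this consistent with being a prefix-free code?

Kraft inequality: Σ 2^(-l_i) ≤ 1 for prefix-free code
Calculating: 2^(-1) + 2^(-1) + 2^(-3) + 2^(-8)
= 0.5 + 0.5 + 0.125 + 0.00390625
= 1.1289
Since 1.1289 > 1, prefix-free code does not exist


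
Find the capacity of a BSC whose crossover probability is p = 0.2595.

For BSC with error probability p:
C = 1 - H(p) where H(p) is binary entropy
H(0.2595) = -0.2595 × log₂(0.2595) - 0.7405 × log₂(0.7405)
H(p) = 0.8260
C = 1 - 0.8260 = 0.1740 bits/use


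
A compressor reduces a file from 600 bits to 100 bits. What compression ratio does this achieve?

Compression ratio = Original / Compressed
= 600 / 100 = 6.00:1


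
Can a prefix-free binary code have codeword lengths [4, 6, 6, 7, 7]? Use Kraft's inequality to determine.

Kraft inequality: Σ 2^(-l_i) ≤ 1 for prefix-free code
Calculating: 2^(-4) + 2^(-6) + 2^(-6) + 2^(-7) + 2^(-7)
= 0.0625 + 0.015625 + 0.015625 + 0.0078125 + 0.0078125
= 0.1094
Since 0.1094 ≤ 1, prefix-free code exists


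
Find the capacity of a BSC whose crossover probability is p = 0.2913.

For BSC with error probability p:
C = 1 - H(p) where H(p) is binary entropy
H(0.2913) = -0.2913 × log₂(0.2913) - 0.7087 × log₂(0.7087)
H(p) = 0.8704
C = 1 - 0.8704 = 0.1296 bits/use


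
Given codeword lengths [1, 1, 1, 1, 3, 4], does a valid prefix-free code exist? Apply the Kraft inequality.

Kraft inequality: Σ 2^(-l_i) ≤ 1 for prefix-free code
Calculating: 2^(-1) + 2^(-1) + 2^(-1) + 2^(-1) + 2^(-3) + 2^(-4)
= 0.5 + 0.5 + 0.5 + 0.5 + 0.125 + 0.0625
= 2.1875
Since 2.1875 > 1, prefix-free code does not exist


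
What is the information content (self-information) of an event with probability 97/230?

Information content I(x) = -log₂(p(x))
I = -log₂(97/230) = -log₂(0.4217)
I = 1.2456 bits


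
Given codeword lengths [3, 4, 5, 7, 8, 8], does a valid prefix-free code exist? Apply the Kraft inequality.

Kraft inequality: Σ 2^(-l_i) ≤ 1 for prefix-free code
Calculating: 2^(-3) + 2^(-4) + 2^(-5) + 2^(-7) + 2^(-8) + 2^(-8)
= 0.125 + 0.0625 + 0.03125 + 0.0078125 + 0.00390625 + 0.00390625
= 0.2344
Since 0.2344 ≤ 1, prefix-free code exists


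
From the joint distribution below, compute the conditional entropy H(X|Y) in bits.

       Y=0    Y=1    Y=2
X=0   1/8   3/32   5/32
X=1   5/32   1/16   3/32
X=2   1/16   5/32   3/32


H(X|Y) = Σ_y p(y) H(X|Y=y)
  p(Y=0) = 11/32, H(X|Y=0) = 1.4949
  p(Y=1) = 5/16, H(X|Y=1) = 1.4855
  p(Y=2) = 11/32, H(X|Y=2) = 1.5395
H(X|Y) = 0.3438×1.4949 + 0.3125×1.4855 + 0.3438×1.5395 = 1.5073 bits


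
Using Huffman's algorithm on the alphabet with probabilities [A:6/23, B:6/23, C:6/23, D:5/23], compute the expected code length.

Huffman tree construction:
Combine smallest probabilities repeatedly
Resulting codes:
  A: 01 (length 2)
  B: 10 (length 2)
  C: 11 (length 2)
  D: 00 (length 2)
Average length = Σ p(s) × length(s) = 2.0000 bits


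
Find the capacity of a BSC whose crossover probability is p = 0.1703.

For BSC with error probability p:
C = 1 - H(p) where H(p) is binary entropy
H(0.1703) = -0.1703 × log₂(0.1703) - 0.8297 × log₂(0.8297)
H(p) = 0.6584
C = 1 - 0.6584 = 0.3416 bits/use


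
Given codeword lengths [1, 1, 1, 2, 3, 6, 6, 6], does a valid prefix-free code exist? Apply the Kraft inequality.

Kraft inequality: Σ 2^(-l_i) ≤ 1 for prefix-free code
Calculating: 2^(-1) + 2^(-1) + 2^(-1) + 2^(-2) + 2^(-3) + 2^(-6) + 2^(-6) + 2^(-6)
= 0.5 + 0.5 + 0.5 + 0.25 + 0.125 + 0.015625 + 0.015625 + 0.015625
= 1.9219
Since 1.9219 > 1, prefix-free code does not exist
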